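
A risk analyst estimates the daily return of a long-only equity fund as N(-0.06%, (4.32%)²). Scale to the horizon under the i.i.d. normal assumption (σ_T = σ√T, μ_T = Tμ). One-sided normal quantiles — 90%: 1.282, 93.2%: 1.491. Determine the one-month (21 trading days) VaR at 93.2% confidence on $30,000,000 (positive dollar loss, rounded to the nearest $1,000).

σ_{21d} = 4.32% × √21 = 19.797%; μ_{21d} = 21 × -0.06% = -1.260%.
VaR = −(-1.260%) + 1.491 × 19.797% = 30.777%.
On $30,000,000: 0.30777 × $30,000,000 = $9,233,100.

$9,233,000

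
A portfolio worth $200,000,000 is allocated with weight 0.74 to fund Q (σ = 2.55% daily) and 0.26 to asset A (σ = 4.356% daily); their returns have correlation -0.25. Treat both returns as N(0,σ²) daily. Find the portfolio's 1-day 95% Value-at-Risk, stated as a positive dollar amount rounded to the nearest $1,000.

$6,392,000

σ_p² = 0.74²·2.55² + 0.26²·4.356² + 2·-0.25·0.74·0.26·2.55·4.356 = 3.7749 (%²).
σ_p = √3.7749 = 1.943%.
At 95%, z = 1.645.
VaR = 1.645 × 1.943% = 3.196%; on $200,000,000 that is $6,392,000.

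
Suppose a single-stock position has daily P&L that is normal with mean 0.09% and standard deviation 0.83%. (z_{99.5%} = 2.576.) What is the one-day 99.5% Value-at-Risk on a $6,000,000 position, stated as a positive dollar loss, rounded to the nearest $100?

VaR = −μ + z·σ = −(0.09%) + 2.576 × 0.83% = 2.048%.
On $6,000,000: 0.02048 × $6,000,000 = $122,880.

$122,900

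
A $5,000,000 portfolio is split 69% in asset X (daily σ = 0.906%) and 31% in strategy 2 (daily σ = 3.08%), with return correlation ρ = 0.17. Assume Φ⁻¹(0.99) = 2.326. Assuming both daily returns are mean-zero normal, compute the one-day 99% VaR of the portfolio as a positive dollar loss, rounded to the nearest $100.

$142,700

σ_p² = 0.69²·0.906² + 0.31²·3.08² + 2·0.17·0.69·0.31·0.906·3.08 = 1.5054 (%²).
σ_p = √1.5054 = 1.227%.
VaR = 2.326 × 1.227% = 2.854%; on $5,000,000 that is $142,700.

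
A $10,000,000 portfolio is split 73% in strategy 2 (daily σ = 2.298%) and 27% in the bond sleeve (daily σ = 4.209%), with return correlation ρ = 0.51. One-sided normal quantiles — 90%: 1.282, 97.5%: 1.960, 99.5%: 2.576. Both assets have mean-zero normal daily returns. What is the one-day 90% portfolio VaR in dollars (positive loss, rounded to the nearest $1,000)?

$315,000

σ_p² = 0.73²·2.298² + 0.27²·4.209² + 2·0.51·0.73·0.27·2.298·4.209 = 6.0501 (%²).
σ_p = √6.0501 = 2.460%.
VaR = 1.282 × 2.460% = 3.154%; on $10,000,000 that is $315,400.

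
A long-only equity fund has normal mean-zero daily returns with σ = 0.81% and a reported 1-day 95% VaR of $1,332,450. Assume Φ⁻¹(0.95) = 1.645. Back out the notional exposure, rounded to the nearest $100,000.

$100,000,000

VaR as a fraction of value: z·σ = 1.645 × 0.81% = 1.33245%.
Position = $1,332,450 / 0.0133245 = $100,000,000.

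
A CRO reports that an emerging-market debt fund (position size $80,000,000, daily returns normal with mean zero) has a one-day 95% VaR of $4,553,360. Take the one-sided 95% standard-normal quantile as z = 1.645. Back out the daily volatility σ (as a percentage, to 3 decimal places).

VaR as a fraction: $4,553,360 / $80,000,000 = 5.692%.
σ = VaR / z = 5.692% / 1.645 = 3.460%.

3.460%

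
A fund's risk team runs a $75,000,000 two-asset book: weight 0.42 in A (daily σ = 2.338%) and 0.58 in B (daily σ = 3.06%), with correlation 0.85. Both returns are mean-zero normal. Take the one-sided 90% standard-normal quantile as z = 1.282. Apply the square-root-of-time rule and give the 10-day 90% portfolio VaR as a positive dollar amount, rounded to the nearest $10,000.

σ_p = √(0.42²·2.338² + 0.58²·3.06² + 2·0.85·0.42·0.58·2.338·3.06) = 2.660%.
σ_{10d} = 2.660% × √10 = 8.412%.
VaR = 1.282 × 8.412% = 10.784%; on $75,000,000 that is $8,088,000.

$8,090,000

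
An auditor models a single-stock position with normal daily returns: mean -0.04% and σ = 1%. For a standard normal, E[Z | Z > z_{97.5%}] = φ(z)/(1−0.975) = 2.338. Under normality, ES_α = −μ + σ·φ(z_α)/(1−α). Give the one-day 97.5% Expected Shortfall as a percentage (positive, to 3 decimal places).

2.378%

ES = −(-0.04%) + 1% × 2.338 = 2.378%.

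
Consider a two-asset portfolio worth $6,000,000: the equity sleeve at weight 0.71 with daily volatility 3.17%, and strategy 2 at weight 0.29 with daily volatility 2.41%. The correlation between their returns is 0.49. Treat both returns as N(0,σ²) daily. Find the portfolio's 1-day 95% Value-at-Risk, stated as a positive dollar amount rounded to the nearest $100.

$262,900

σ_p² = 0.71²·3.17² + 0.29²·2.41² + 2·0.49·0.71·0.29·3.17·2.41 = 7.0957 (%²).
σ_p = √7.0957 = 2.664%.
At 95%, z = 1.645.
VaR = 1.645 × 2.664% = 4.382%; on $6,000,000 that is $262,920.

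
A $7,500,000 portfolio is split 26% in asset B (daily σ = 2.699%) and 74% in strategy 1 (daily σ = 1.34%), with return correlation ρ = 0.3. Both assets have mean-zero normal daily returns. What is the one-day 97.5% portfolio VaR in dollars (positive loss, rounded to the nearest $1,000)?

σ_p² = 0.26²·2.699² + 0.74²·1.34² + 2·0.3·0.26·0.74·2.699·1.34 = 1.8932 (%²).
σ_p = √1.8932 = 1.376%.
At 97.5%, z = 1.960.
VaR = 1.960 × 1.376% = 2.697%; on $7,500,000 that is $202,275.

$202,000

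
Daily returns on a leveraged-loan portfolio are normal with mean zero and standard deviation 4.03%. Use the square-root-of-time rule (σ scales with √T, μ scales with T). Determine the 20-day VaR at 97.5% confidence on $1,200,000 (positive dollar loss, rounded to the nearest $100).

At 97.5%, z = 1.960.
σ_{20d} = 4.03% × √20 = 18.023%.
VaR = 1.960 × 18.023% = 35.325%.
On $1,200,000: 0.35325 × $1,200,000 = $423,900.

$423,900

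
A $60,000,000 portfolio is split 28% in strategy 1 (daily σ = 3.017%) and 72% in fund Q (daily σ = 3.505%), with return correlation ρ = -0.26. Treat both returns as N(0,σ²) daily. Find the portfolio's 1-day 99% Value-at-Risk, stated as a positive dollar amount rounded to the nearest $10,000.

$3,410,000

σ_p² = 0.28²·3.017² + 0.72²·3.505² + 2·-0.26·0.28·0.72·3.017·3.505 = 5.9736 (%²).
σ_p = √5.9736 = 2.444%.
At 99%, z = 2.326.
VaR = 2.326 × 2.444% = 5.685%; on $60,000,000 that is $3,411,000.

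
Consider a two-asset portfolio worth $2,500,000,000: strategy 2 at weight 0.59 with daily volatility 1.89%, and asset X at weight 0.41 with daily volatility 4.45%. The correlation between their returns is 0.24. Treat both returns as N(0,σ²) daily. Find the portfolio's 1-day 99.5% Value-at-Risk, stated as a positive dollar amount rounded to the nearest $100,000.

$151,700,000

σ_p² = 0.59²·1.89² + 0.41²·4.45² + 2·0.24·0.59·0.41·1.89·4.45 = 5.5488 (%²).
σ_p = √5.5488 = 2.356%.
At 99.5%, z = 2.576.
VaR = 2.576 × 2.356% = 6.069%; on $2,500,000,000 that is $151,725,000.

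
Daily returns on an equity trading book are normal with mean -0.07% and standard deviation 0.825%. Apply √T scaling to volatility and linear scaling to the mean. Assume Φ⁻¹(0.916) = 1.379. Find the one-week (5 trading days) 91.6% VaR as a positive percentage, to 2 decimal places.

2.89%

σ_{5d} = 0.825% × √5 = 1.845%; μ_{5d} = 5 × -0.07% = -0.350%.
VaR = −(-0.350%) + 1.379 × 1.845% = 2.894%.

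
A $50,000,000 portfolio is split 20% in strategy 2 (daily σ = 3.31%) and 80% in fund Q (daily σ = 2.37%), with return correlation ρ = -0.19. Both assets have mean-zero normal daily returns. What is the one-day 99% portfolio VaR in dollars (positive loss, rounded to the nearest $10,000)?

σ_p² = 0.2²·3.31² + 0.8²·2.37² + 2·-0.19·0.2·0.8·3.31·2.37 = 3.5561 (%²).
σ_p = √3.5561 = 1.886%.
At 99%, z = 2.326.
VaR = 2.326 × 1.886% = 4.387%; on $50,000,000 that is $2,193,500.

$2,190,000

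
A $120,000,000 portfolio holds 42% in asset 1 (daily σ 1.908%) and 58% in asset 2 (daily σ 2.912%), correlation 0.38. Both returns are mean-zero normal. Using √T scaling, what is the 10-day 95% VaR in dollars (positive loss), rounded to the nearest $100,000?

$13,300,000

σ_p = √(0.42²·1.908² + 0.58²·2.912² + 2·0.38·0.42·0.58·1.908·2.912) = 2.127%.
σ_{10d} = 2.127% × √10 = 6.726%.
z(95%) = 1.645.
VaR = 1.645 × 6.726% = 11.064%; on $120,000,000 that is $13,276,800.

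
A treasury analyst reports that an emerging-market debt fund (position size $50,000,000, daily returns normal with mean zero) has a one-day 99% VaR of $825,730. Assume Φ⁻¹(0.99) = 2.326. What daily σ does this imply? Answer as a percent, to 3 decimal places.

VaR as a fraction: $825,730 / $50,000,000 = 1.651%.
σ = VaR / z = 1.651% / 2.326 = 0.710%.

0.710%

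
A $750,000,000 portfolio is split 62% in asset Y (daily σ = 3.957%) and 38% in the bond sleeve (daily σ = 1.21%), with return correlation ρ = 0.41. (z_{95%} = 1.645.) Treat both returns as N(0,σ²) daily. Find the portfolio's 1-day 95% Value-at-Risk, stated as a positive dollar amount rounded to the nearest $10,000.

$33,000,000

σ_p² = 0.62²·3.957² + 0.38²·1.21² + 2·0.41·0.62·0.38·3.957·1.21 = 7.1553 (%²).
σ_p = √7.1553 = 2.675%.
VaR = 1.645 × 2.675% = 4.400%; on $750,000,000 that is $33,000,000.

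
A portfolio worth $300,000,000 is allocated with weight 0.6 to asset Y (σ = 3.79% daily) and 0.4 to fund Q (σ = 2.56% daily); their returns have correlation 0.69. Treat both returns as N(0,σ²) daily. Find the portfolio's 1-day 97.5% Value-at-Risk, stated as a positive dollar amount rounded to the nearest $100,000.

σ_p² = 0.6²·3.79² + 0.4²·2.56² + 2·0.69·0.6·0.4·3.79·2.56 = 9.4331 (%²).
σ_p = √9.4331 = 3.071%.
At 97.5%, z = 1.960.
VaR = 1.960 × 3.071% = 6.019%; on $300,000,000 that is $18,057,000.

$18,100,000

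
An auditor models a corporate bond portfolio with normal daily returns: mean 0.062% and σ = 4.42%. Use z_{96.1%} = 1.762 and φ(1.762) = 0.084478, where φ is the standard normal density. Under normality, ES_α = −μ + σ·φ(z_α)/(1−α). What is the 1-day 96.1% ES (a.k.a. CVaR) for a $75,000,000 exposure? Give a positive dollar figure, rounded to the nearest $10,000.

Tail multiplier: φ(z)/(1−α) = 0.084478 / 0.039 = 2.166.
ES = −(0.062%) + 4.42% × 2.166 = 9.512%.
On $75,000,000: 0.09512 × $75,000,000 = $7,134,000.

$7,130,000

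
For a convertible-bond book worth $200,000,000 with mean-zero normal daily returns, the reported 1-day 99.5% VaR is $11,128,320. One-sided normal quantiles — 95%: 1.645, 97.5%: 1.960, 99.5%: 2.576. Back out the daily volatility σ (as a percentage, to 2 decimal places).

VaR as a fraction: $11,128,320 / $200,000,000 = 5.564%.
σ = VaR / z = 5.564% / 2.576 = 2.160%.

2.16%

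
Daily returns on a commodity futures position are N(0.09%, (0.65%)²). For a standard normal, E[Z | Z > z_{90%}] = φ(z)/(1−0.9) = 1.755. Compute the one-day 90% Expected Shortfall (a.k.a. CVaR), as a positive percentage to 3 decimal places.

1.051%

ES = −(0.09%) + 0.65% × 1.755 = 1.051%.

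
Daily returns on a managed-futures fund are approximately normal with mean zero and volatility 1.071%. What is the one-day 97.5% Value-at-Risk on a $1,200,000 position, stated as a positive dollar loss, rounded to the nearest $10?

$25,190

At 97.5% one-sided, z = 1.960.
VaR = z·σ = 1.960 × 1.071% = 2.099%.
On $1,200,000: 0.02099 × $1,200,000 = $25,188.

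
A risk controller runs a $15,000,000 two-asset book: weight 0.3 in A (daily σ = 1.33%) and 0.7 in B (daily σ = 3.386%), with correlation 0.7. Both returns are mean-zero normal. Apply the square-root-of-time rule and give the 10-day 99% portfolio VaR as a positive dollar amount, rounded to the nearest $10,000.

$2,940,000

σ_p = √(0.3²·1.33² + 0.7²·3.386² + 2·0.7·0.3·0.7·1.33·3.386) = 2.665%.
σ_{10d} = 2.665% × √10 = 8.427%.
z(99%) = 2.326.
VaR = 2.326 × 8.427% = 19.601%; on $15,000,000 that is $2,940,150.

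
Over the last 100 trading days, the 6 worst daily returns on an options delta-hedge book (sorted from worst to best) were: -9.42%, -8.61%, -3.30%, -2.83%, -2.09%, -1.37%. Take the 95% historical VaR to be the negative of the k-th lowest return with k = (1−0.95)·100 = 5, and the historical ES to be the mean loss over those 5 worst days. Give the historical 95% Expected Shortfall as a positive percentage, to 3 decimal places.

5.250%

The 5 worst returns sum to -26.25%.
ES = −(-26.25%) / 5 = 5.25% ≈ 5.250%.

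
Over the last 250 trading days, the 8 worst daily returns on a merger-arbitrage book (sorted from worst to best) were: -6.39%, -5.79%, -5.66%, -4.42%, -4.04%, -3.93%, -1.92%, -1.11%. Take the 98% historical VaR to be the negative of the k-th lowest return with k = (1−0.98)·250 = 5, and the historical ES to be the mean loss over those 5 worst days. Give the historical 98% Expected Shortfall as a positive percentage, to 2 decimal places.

The 5 worst returns sum to -26.30%.
ES = −(-26.30%) / 5 = 5.26%.

5.26%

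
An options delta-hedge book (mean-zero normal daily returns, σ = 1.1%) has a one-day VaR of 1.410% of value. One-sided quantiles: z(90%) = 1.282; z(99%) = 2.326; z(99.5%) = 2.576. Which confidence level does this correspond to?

Implied z = VaR/σ = 1.410 / 1.1 = 1.282.
This matches z(90%) = 1.282.

90%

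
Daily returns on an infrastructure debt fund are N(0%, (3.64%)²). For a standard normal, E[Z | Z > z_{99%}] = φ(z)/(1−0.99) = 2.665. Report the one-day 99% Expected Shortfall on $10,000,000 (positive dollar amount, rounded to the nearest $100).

$970,100

ES = 3.64% × 2.665 = 9.701%.
On $10,000,000: 0.09701 × $10,000,000 = $970,100.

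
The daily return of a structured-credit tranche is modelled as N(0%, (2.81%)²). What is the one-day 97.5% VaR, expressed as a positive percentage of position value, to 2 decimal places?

5.51%

At 97.5% one-sided, z = 1.960.
VaR = z·σ = 1.960 × 2.81% = 5.508%.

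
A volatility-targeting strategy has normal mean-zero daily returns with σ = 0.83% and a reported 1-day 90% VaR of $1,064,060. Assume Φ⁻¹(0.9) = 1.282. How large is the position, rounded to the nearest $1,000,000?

$100,000,000

VaR as a fraction of value: z·σ = 1.282 × 0.83% = 1.06406%.
Position = $1,064,060 / 0.0106406 = $100,000,000.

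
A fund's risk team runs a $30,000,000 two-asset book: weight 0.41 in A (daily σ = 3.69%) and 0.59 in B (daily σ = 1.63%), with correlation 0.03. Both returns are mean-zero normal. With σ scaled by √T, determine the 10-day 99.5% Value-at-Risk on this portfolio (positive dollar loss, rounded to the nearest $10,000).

$4,440,000

σ_p = √(0.41²·3.69² + 0.59²·1.63² + 2·0.03·0.41·0.59·3.69·1.63) = 1.817%.
σ_{10d} = 1.817% × √10 = 5.746%.
z(99.5%) = 2.576.
VaR = 2.576 × 5.746% = 14.802%; on $30,000,000 that is $4,440,600.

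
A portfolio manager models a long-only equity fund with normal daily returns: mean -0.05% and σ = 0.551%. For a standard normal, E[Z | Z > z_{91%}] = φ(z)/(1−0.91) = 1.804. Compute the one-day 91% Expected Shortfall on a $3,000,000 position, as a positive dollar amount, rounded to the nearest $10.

$31,320

ES = −(-0.05%) + 0.551% × 1.804 = 1.044%.
On $3,000,000: 0.01044 × $3,000,000 = $31,320.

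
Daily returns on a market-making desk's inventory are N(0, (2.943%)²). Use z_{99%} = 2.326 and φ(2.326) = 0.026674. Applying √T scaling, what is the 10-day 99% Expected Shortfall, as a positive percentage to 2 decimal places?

σ_{10d} = 2.943% × √10 = 9.307%.
ES multiplier = φ(z)/(1−α) = 0.026674/0.01 = 2.667.
ES = 9.307% × 2.667 = 24.822%.

24.82%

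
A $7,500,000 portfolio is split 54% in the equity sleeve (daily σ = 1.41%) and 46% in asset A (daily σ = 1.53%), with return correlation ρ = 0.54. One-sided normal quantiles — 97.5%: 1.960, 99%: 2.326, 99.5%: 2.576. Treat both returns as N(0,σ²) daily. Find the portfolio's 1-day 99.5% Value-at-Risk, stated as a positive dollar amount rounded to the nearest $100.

$248,500

σ_p² = 0.54²·1.41² + 0.46²·1.53² + 2·0.54·0.54·0.46·1.41·1.53 = 1.6538 (%²).
σ_p = √1.6538 = 1.286%.
VaR = 2.576 × 1.286% = 3.313%; on $7,500,000 that is $248,475.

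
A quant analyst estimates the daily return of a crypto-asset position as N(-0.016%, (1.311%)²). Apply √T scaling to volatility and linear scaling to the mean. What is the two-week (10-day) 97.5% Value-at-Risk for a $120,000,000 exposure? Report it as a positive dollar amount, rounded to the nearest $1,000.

$9,943,000

At 97.5%, z = 1.960.
σ_{10d} = 1.311% × √10 = 4.146%; μ_{10d} = 10 × -0.016% = -0.160%.
VaR = −(-0.160%) + 1.960 × 4.146% = 8.286%.
On $120,000,000: 0.08286 × $120,000,000 = $9,943,200.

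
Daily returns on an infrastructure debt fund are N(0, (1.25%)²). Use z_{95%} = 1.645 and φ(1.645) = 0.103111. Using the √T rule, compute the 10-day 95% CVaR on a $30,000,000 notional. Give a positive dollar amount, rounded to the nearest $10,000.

$2,450,000

σ_{10d} = 1.25% × √10 = 3.953%.
ES multiplier = φ(z)/(1−α) = 0.103111/0.05 = 2.062.
ES = 3.953% × 2.062 = 8.151%; on $30,000,000: $2,445,300.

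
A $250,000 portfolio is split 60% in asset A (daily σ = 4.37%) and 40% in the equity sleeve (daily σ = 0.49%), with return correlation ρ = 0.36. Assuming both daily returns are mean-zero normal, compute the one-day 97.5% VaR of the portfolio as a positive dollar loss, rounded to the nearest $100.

σ_p² = 0.6²·4.37² + 0.4²·0.49² + 2·0.36·0.6·0.4·4.37·0.49 = 7.2833 (%²).
σ_p = √7.2833 = 2.699%.
At 97.5%, z = 1.960.
VaR = 1.960 × 2.699% = 5.290%; on $250,000 that is $13,225.

$13,200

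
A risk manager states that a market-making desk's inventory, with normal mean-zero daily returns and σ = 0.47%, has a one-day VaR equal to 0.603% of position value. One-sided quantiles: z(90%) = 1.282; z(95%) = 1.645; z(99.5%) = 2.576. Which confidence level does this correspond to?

90%

Implied z = VaR/σ = 0.603 / 0.47 = 1.283.
This matches z(90%) = 1.282.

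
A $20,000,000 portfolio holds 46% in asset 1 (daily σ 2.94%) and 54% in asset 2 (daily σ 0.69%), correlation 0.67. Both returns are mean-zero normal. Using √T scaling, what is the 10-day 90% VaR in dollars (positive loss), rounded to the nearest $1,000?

σ_p = √(0.46²·2.94² + 0.54²·0.69² + 2·0.67·0.46·0.54·2.94·0.69) = 1.626%.
σ_{10d} = 1.626% × √10 = 5.142%.
z(90%) = 1.282.
VaR = 1.282 × 5.142% = 6.592%; on $20,000,000 that is $1,318,400.

$1,318,000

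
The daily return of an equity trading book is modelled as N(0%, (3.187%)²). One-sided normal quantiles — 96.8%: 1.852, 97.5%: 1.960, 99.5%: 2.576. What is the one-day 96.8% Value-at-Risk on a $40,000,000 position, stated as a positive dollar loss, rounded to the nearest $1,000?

VaR = z·σ = 1.852 × 3.187% = 5.902%.
On $40,000,000: 0.05902 × $40,000,000 = $2,360,800.

$2,361,000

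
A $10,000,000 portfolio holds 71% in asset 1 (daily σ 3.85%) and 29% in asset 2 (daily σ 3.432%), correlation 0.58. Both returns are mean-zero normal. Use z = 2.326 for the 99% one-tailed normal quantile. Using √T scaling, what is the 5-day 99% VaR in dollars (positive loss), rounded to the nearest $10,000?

$1,770,000

σ_p = √(0.71²·3.85² + 0.29²·3.432² + 2·0.58·0.71·0.29·3.85·3.432) = 3.409%.
σ_{5d} = 3.409% × √5 = 7.623%.
VaR = 2.326 × 7.623% = 17.731%; on $10,000,000 that is $1,773,100.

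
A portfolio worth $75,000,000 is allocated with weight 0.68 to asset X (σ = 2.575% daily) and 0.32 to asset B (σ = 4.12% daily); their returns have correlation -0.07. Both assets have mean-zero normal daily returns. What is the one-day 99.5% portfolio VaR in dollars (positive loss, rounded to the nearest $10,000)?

σ_p² = 0.68²·2.575² + 0.32²·4.12² + 2·-0.07·0.68·0.32·2.575·4.12 = 4.4810 (%²).
σ_p = √4.4810 = 2.117%.
At 99.5%, z = 2.576.
VaR = 2.576 × 2.117% = 5.453%; on $75,000,000 that is $4,089,750.

$4,090,000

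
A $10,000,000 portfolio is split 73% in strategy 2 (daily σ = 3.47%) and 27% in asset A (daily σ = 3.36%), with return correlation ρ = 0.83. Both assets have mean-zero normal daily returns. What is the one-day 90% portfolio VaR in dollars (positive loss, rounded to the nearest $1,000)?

σ_p² = 0.73²·3.47² + 0.27²·3.36² + 2·0.83·0.73·0.27·3.47·3.36 = 11.0543 (%²).
σ_p = √11.0543 = 3.325%.
At 90%, z = 1.282.
VaR = 1.282 × 3.325% = 4.263%; on $10,000,000 that is $426,300.

$426,000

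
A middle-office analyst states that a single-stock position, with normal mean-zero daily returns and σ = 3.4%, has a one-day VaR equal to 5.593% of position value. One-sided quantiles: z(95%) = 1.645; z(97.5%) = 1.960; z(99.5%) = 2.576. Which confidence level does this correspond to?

95%

Implied z = VaR/σ = 5.593 / 3.4 = 1.645.
This matches z(95%) = 1.645.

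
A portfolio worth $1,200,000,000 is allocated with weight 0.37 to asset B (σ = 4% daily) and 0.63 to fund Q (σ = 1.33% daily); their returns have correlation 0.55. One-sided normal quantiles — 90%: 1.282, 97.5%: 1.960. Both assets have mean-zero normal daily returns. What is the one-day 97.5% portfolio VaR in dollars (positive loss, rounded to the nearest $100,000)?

σ_p² = 0.37²·4² + 0.63²·1.33² + 2·0.55·0.37·0.63·4·1.33 = 4.2566 (%²).
σ_p = √4.2566 = 2.063%.
VaR = 1.960 × 2.063% = 4.043%; on $1,200,000,000 that is $48,516,000.

$48,500,000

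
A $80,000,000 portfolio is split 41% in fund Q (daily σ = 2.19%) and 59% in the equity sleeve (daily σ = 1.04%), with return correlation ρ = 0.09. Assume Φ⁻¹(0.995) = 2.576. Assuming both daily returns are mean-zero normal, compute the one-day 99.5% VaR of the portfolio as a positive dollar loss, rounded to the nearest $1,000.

σ_p² = 0.41²·2.19² + 0.59²·1.04² + 2·0.09·0.41·0.59·2.19·1.04 = 1.2819 (%²).
σ_p = √1.2819 = 1.132%.
VaR = 2.576 × 1.132% = 2.916%; on $80,000,000 that is $2,332,800.

$2,333,000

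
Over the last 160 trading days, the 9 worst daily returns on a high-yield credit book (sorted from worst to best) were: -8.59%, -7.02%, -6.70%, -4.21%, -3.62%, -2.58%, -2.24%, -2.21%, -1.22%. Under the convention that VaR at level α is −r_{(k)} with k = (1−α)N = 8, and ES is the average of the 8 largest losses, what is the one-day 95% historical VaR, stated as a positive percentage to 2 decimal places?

2.21%

k = 8; the 8th lowest return is -2.21%, so VaR = 2.21%.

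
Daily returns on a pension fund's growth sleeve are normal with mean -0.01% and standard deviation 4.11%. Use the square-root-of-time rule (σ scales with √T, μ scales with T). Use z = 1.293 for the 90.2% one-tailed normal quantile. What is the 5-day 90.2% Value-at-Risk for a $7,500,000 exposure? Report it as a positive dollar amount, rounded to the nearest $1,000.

$895,000

σ_{5d} = 4.11% × √5 = 9.190%; μ_{5d} = 5 × -0.01% = -0.050%.
VaR = −(-0.050%) + 1.293 × 9.190% = 11.933%.
On $7,500,000: 0.11933 × $7,500,000 = $894,975.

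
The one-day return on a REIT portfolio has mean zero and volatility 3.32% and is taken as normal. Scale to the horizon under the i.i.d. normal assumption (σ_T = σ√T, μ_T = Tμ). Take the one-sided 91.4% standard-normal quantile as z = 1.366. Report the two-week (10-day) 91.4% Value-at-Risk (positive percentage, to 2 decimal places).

14.34%

σ_{10d} = 3.32% × √10 = 10.499%.
VaR = 1.366 × 10.499% = 14.342%.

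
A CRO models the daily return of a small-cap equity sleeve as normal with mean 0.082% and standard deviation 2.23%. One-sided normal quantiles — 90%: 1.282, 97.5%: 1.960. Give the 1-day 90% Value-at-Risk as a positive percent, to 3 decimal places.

VaR = −μ + z·σ = −(0.082%) + 1.282 × 2.23% = 2.777%.

2.777%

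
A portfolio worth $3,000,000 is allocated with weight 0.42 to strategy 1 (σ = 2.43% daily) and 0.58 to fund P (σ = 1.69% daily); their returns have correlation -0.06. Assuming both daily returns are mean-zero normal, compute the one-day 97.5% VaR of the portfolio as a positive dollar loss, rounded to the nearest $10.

σ_p² = 0.42²·2.43² + 0.58²·1.69² + 2·-0.06·0.42·0.58·2.43·1.69 = 1.8824 (%²).
σ_p = √1.8824 = 1.372%.
At 97.5%, z = 1.960.
VaR = 1.960 × 1.372% = 2.689%; on $3,000,000 that is $80,670.

$80,670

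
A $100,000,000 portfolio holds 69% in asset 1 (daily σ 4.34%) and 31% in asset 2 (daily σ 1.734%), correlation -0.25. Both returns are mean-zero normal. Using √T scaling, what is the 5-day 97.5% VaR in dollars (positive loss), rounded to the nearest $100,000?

$12,700,000

σ_p = √(0.69²·4.34² + 0.31²·1.734² + 2·-0.25·0.69·0.31·4.34·1.734) = 2.907%.
σ_{5d} = 2.907% × √5 = 6.500%.
z(97.5%) = 1.960.
VaR = 1.960 × 6.500% = 12.740%; on $100,000,000 that is $12,740,000.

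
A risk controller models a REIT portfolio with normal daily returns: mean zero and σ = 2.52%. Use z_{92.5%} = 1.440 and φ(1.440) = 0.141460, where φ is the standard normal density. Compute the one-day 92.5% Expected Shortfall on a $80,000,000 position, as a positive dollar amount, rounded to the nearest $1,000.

$3,802,000

Tail multiplier: φ(z)/(1−α) = 0.141460 / 0.075 = 1.886.
ES = 2.52% × 1.886 = 4.753%.
On $80,000,000: 0.04753 × $80,000,000 = $3,802,400.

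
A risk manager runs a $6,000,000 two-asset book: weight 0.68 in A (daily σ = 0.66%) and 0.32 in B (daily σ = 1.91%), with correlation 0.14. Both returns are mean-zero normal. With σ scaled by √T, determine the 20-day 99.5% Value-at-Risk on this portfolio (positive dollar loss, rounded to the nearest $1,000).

σ_p = √(0.68²·0.66² + 0.32²·1.91² + 2·0.14·0.68·0.32·0.66·1.91) = 0.807%.
σ_{20d} = 0.807% × √20 = 3.609%.
z(99.5%) = 2.576.
VaR = 2.576 × 3.609% = 9.297%; on $6,000,000 that is $557,820.

$558,000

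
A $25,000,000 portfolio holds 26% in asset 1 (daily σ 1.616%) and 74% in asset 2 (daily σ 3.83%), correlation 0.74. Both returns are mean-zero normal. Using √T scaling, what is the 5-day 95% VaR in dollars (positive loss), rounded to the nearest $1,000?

$2,904,000

σ_p = √(0.26²·1.616² + 0.74²·3.83² + 2·0.74·0.26·0.74·1.616·3.83) = 3.158%.
σ_{5d} = 3.158% × √5 = 7.062%.
z(95%) = 1.645.
VaR = 1.645 × 7.062% = 11.617%; on $25,000,000 that is $2,904,250.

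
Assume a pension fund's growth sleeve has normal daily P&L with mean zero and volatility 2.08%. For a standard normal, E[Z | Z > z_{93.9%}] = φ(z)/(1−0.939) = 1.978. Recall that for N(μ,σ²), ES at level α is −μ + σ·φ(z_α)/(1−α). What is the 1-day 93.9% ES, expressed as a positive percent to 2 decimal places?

ES = 2.08% × 1.978 = 4.114%.

4.11%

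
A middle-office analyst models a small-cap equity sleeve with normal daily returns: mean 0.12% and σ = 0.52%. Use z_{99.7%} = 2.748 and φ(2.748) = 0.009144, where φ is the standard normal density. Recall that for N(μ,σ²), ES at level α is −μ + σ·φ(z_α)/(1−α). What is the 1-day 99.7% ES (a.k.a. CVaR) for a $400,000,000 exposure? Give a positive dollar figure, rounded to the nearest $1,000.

Tail multiplier: φ(z)/(1−α) = 0.009144 / 0.003 = 3.048.
ES = −(0.12%) + 0.52% × 3.048 = 1.465%.
On $400,000,000: 0.01465 × $400,000,000 = $5,860,000.

$5,860,000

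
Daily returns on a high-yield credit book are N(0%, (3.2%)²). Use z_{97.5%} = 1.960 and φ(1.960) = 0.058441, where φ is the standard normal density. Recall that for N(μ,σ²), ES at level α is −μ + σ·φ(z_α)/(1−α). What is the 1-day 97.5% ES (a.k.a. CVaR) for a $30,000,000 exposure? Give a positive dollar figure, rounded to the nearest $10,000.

Tail multiplier: φ(z)/(1−α) = 0.058441 / 0.025 = 2.338.
ES = 3.2% × 2.338 = 7.482%.
On $30,000,000: 0.07482 × $30,000,000 = $2,244,600.

$2,240,000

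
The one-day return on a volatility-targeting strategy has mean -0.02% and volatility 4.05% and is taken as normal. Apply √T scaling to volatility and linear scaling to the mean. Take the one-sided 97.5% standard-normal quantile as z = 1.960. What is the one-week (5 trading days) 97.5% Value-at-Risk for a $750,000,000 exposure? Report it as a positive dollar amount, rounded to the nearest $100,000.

$133,900,000

σ_{5d} = 4.05% × √5 = 9.056%; μ_{5d} = 5 × -0.02% = -0.100%.
VaR = −(-0.100%) + 1.960 × 9.056% = 17.850%.
On $750,000,000: 0.17850 × $750,000,000 = $133,875,000.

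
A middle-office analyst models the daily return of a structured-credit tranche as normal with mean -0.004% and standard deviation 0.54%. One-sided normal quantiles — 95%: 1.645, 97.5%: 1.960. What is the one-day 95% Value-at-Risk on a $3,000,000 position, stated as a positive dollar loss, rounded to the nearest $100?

VaR = −μ + z·σ = −(-0.004%) + 1.645 × 0.54% = 0.892%.
On $3,000,000: 0.00892 × $3,000,000 = $26,760.

$26,800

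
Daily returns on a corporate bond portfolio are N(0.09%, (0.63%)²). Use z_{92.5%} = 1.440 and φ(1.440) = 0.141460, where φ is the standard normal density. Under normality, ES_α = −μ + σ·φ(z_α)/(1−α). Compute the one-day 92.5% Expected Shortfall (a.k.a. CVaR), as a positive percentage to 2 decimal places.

Tail multiplier: φ(z)/(1−α) = 0.141460 / 0.075 = 1.886.
ES = −(0.09%) + 0.63% × 1.886 = 1.098%.

1.10%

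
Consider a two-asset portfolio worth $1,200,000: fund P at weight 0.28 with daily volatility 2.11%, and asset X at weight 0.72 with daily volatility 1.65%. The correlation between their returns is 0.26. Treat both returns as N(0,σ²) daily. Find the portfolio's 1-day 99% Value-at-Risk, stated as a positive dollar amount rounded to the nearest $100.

σ_p² = 0.28²·2.11² + 0.72²·1.65² + 2·0.26·0.28·0.72·2.11·1.65 = 2.1254 (%²).
σ_p = √2.1254 = 1.458%.
At 99%, z = 2.326.
VaR = 2.326 × 1.458% = 3.391%; on $1,200,000 that is $40,692.

$40,700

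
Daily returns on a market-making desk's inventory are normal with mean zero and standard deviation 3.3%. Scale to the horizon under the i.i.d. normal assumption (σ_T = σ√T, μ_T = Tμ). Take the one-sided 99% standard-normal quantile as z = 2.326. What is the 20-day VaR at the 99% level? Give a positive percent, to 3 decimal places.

σ_{20d} = 3.3% × √20 = 14.758%.
VaR = 2.326 × 14.758% = 34.327%.

34.327%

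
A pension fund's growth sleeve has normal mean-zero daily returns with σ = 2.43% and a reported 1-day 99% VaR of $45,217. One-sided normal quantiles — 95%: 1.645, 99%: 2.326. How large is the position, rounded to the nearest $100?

VaR as a fraction of value: z·σ = 2.326 × 2.43% = 5.65218%.
Position = $45,217 / 0.0565218 = $799,992.

$800,000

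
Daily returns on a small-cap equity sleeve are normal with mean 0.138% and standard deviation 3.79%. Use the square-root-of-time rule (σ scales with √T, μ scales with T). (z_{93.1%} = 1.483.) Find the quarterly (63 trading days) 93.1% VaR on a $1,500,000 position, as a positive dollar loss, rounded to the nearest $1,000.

$539,000

σ_{63d} = 3.79% × √63 = 30.082%; μ_{63d} = 63 × 0.138% = 8.694%.
VaR = −(8.694%) + 1.483 × 30.082% = 35.918%.
On $1,500,000: 0.35918 × $1,500,000 = $538,770.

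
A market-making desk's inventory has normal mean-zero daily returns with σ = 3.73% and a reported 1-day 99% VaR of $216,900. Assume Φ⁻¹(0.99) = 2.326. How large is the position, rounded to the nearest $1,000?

$2,500,000

VaR as a fraction of value: z·σ = 2.326 × 3.73% = 8.67598%.
Position = $216,900 / 0.0867598 = $2,500,006.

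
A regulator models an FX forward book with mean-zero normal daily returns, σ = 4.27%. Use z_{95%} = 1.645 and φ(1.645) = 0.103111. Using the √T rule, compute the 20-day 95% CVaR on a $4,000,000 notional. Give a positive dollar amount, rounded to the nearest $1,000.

σ_{20d} = 4.27% × √20 = 19.096%.
ES multiplier = φ(z)/(1−α) = 0.103111/0.05 = 2.062.
ES = 19.096% × 2.062 = 39.376%; on $4,000,000: $1,575,040.

$1,575,000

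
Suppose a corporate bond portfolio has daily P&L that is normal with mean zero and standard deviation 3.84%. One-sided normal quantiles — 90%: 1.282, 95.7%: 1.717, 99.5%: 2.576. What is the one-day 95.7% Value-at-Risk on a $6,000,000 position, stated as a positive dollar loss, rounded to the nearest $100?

VaR = z·σ = 1.717 × 3.84% = 6.593%.
On $6,000,000: 0.06593 × $6,000,000 = $395,580.

$395,600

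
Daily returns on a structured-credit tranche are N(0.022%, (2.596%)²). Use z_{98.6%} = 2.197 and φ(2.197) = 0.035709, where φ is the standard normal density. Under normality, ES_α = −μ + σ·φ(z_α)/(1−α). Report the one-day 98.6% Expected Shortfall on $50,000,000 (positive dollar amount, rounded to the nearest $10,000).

$3,300,000

Tail multiplier: φ(z)/(1−α) = 0.035709 / 0.014 = 2.551.
ES = −(0.022%) + 2.596% × 2.551 = 6.600%.
On $50,000,000: 0.06600 × $50,000,000 = $3,300,000.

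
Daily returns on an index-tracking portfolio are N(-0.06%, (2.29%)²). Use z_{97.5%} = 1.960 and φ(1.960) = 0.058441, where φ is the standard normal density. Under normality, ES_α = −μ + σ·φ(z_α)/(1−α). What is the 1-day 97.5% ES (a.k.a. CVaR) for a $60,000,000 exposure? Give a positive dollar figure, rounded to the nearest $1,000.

$3,248,000

Tail multiplier: φ(z)/(1−α) = 0.058441 / 0.025 = 2.338.
ES = −(-0.06%) + 2.29% × 2.338 = 5.414%.
On $60,000,000: 0.05414 × $60,000,000 = $3,248,400.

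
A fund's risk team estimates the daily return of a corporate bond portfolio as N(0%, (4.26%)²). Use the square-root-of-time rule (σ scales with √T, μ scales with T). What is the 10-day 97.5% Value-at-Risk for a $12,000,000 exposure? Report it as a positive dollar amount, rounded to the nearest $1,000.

$3,168,000

At 97.5%, z = 1.960.
σ_{10d} = 4.26% × √10 = 13.471%.
VaR = 1.960 × 13.471% = 26.403%.
On $12,000,000: 0.26403 × $12,000,000 = $3,168,360.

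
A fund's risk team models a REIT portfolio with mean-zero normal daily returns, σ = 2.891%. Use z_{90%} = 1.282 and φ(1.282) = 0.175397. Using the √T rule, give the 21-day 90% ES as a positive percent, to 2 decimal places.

23.24%

σ_{21d} = 2.891% × √21 = 13.248%.
ES multiplier = φ(z)/(1−α) = 0.175397/0.1 = 1.754.
ES = 13.248% × 1.754 = 23.237%.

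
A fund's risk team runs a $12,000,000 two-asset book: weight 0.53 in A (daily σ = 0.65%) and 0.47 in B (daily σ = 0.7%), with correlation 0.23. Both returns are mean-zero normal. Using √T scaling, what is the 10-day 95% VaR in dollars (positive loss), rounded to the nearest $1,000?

$330,000

σ_p = √(0.53²·0.65² + 0.47²·0.7² + 2·0.23·0.53·0.47·0.65·0.7) = 0.528%.
σ_{10d} = 0.528% × √10 = 1.670%.
z(95%) = 1.645.
VaR = 1.645 × 1.670% = 2.747%; on $12,000,000 that is $329,640.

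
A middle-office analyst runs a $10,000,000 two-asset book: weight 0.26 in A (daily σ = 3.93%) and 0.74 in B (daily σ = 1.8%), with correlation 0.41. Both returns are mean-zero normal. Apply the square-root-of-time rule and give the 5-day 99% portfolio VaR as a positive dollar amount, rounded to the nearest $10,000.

σ_p = √(0.26²·3.93² + 0.74²·1.8² + 2·0.41·0.26·0.74·3.93·1.8) = 1.984%.
σ_{5d} = 1.984% × √5 = 4.436%.
z(99%) = 2.326.
VaR = 2.326 × 4.436% = 10.318%; on $10,000,000 that is $1,031,800.

$1,030,000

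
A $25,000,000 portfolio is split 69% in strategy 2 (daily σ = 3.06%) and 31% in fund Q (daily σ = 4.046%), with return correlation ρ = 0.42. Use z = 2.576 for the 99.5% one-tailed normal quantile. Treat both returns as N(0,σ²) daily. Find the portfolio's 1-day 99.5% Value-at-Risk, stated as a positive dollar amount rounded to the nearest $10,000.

$1,850,000

σ_p² = 0.69²·3.06² + 0.31²·4.046² + 2·0.42·0.69·0.31·3.06·4.046 = 8.2557 (%²).
σ_p = √8.2557 = 2.873%.
VaR = 2.576 × 2.873% = 7.401%; on $25,000,000 that is $1,850,250.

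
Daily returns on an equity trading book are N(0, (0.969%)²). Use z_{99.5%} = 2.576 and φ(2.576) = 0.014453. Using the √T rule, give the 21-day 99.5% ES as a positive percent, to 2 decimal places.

12.84%

σ_{21d} = 0.969% × √21 = 4.441%.
ES multiplier = φ(z)/(1−α) = 0.014453/0.005 = 2.891.
ES = 4.441% × 2.891 = 12.839%.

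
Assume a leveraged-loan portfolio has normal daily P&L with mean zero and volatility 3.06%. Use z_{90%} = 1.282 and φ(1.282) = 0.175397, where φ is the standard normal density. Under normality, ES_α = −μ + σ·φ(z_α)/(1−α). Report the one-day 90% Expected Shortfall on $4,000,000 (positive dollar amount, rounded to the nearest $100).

$214,700

Tail multiplier: φ(z)/(1−α) = 0.175397 / 0.1 = 1.754.
ES = 3.06% × 1.754 = 5.367%.
On $4,000,000: 0.05367 × $4,000,000 = $214,680.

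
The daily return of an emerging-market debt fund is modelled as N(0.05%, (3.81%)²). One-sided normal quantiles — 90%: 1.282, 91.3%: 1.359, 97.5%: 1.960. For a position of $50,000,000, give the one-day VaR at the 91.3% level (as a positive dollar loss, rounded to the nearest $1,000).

VaR = −μ + z·σ = −(0.05%) + 1.359 × 3.81% = 5.128%.
On $50,000,000: 0.05128 × $50,000,000 = $2,564,000.

$2,564,000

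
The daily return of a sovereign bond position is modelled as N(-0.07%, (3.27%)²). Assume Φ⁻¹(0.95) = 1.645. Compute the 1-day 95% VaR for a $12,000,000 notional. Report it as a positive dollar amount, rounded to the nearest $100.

VaR = −μ + z·σ = −(-0.07%) + 1.645 × 3.27% = 5.449%.
On $12,000,000: 0.05449 × $12,000,000 = $653,880.

$653,900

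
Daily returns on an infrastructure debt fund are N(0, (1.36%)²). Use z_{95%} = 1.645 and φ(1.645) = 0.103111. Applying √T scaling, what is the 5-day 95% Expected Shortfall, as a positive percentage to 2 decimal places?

σ_{5d} = 1.36% × √5 = 3.041%.
ES multiplier = φ(z)/(1−α) = 0.103111/0.05 = 2.062.
ES = 3.041% × 2.062 = 6.271%.

6.27%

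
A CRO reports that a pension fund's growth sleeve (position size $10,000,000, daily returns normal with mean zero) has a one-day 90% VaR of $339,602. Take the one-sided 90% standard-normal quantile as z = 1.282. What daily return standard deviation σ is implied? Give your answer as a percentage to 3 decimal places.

VaR as a fraction: $339,602 / $10,000,000 = 3.396%.
σ = VaR / z = 3.396% / 1.282 = 2.649%.

2.649%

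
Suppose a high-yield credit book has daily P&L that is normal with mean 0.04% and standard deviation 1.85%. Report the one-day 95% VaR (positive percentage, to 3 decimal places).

3.003%

At 95% one-sided, z = 1.645.
VaR = −μ + z·σ = −(0.04%) + 1.645 × 1.85% = 3.003%.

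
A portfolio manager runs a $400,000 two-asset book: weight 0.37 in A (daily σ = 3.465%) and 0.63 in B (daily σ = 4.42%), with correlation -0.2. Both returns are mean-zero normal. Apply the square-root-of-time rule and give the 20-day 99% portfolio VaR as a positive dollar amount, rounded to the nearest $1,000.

$117,000

σ_p = √(0.37²·3.465² + 0.63²·4.42² + 2·-0.2·0.37·0.63·3.465·4.42) = 2.823%.
σ_{20d} = 2.823% × √20 = 12.625%.
z(99%) = 2.326.
VaR = 2.326 × 12.625% = 29.366%; on $400,000 that is $117,464.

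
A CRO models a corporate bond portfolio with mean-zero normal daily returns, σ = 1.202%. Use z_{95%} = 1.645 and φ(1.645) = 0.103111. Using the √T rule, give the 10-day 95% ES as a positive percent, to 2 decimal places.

7.84%

σ_{10d} = 1.202% × √10 = 3.801%.
ES multiplier = φ(z)/(1−α) = 0.103111/0.05 = 2.062.
ES = 3.801% × 2.062 = 7.838%.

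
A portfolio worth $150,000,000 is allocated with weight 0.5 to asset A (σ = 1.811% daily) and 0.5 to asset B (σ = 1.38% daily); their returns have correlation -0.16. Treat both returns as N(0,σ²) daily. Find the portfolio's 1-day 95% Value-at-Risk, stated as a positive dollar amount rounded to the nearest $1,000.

$2,583,000

σ_p² = 0.5²·1.811² + 0.5²·1.38² + 2·-0.16·0.5·0.5·1.811·1.38 = 1.0961 (%²).
σ_p = √1.0961 = 1.047%.
At 95%, z = 1.645.
VaR = 1.645 × 1.047% = 1.722%; on $150,000,000 that is $2,583,000.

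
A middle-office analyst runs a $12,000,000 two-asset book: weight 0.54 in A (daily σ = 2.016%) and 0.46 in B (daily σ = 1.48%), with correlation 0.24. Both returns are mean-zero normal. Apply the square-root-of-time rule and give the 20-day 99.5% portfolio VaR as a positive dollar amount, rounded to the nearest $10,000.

σ_p = √(0.54²·2.016² + 0.46²·1.48² + 2·0.24·0.54·0.46·2.016·1.48) = 1.416%.
σ_{20d} = 1.416% × √20 = 6.333%.
z(99.5%) = 2.576.
VaR = 2.576 × 6.333% = 16.314%; on $12,000,000 that is $1,957,680.

$1,960,000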